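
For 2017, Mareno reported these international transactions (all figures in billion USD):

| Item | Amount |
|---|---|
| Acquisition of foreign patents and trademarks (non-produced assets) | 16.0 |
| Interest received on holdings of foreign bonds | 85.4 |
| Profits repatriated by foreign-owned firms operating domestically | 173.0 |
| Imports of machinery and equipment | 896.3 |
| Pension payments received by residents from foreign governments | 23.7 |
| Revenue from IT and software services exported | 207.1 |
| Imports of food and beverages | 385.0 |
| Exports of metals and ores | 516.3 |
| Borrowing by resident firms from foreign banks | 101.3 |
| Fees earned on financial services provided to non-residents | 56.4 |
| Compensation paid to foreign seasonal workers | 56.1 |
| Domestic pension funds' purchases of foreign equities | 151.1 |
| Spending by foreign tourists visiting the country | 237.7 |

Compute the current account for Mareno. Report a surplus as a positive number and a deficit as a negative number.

-383.8

Goods: -896.3 + 516.3 - 385.0 = -765.0
Services: 237.7 + 207.1 + 56.4 = 501.2
Primary income: -173.0 + 85.4 - 56.1 = -143.7
Secondary income: 23.7
Current account = (-765.0) + 501.2 + (-143.7) + 23.7 = -383.8
(Excluded from the current account — capital account: acquisition of foreign patents and trademarks (non-produced assets) 16.0; financial account: borrowing by resident firms from foreign banks 101.3, domestic pension funds' purchases of foreign equities 151.1.)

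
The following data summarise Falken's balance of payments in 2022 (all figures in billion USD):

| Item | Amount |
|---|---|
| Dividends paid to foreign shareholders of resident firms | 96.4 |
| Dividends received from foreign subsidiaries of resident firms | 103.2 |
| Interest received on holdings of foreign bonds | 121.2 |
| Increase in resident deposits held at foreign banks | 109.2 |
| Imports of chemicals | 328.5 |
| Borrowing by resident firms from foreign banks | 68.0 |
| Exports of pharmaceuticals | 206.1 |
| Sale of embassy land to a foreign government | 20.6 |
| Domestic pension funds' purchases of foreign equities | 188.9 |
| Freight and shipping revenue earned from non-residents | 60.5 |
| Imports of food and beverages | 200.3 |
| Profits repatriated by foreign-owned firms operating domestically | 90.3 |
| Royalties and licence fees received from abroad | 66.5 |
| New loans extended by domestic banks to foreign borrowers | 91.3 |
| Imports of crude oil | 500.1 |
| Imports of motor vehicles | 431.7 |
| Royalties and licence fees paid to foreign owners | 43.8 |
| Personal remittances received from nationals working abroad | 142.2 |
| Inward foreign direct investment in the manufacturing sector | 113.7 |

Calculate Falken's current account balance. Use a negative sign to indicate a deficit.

Goods: -200.3 - 328.5 + 206.1 - 431.7 - 500.1 = -1254.5
Services: 66.5 + 60.5 - 43.8 = 83.2
Primary income: 121.2 - 96.4 - 90.3 + 103.2 = 37.7
Secondary income: 142.2
Current account = (-1254.5) + 83.2 + 37.7 + 142.2 = -991.4
(Excluded from the current account — financial account: increase in resident deposits held at foreign banks 109.2, borrowing by resident firms from foreign banks 68.0, domestic pension funds' purchases of foreign equities 188.9, new loans extended by domestic banks to foreign borrowers 91.3, inward foreign direct investment in the manufacturing sector 113.7; capital account: sale of embassy land to a foreign government 20.6.)

-991.4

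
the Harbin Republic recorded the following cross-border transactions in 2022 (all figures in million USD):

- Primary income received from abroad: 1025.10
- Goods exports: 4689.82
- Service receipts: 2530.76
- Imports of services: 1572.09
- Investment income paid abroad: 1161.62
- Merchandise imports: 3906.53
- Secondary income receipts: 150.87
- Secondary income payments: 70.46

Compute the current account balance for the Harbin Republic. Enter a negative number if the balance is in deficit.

1685.85

Goods balance = 4689.82 - 3906.53 = 783.29
Services balance = 2530.76 - 1572.09 = 958.67
Trade balance (goods + services) = 783.29 + 958.67 = 1741.96
Net primary income = 1025.10 - 1161.62 = -136.52
Net secondary income = 150.87 - 70.46 = 80.41
Current account = 1741.96 + (-136.52) + 80.41 = 1685.85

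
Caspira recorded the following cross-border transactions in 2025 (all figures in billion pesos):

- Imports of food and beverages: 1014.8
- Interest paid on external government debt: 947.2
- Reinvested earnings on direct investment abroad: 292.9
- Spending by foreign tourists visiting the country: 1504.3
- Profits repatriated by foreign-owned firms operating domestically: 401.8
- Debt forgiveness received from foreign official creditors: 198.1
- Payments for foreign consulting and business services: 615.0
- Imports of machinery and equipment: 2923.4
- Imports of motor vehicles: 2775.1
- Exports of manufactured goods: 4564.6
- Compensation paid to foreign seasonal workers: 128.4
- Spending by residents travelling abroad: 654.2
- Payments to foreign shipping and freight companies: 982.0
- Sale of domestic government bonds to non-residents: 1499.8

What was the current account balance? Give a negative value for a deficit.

Goods: -2775.1 - 1014.8 - 2923.4 + 4564.6 = -2148.7
Services: -654.2 + 1504.3 - 982.0 - 615.0 = -746.9
Primary income: -401.8 - 947.2 + 292.9 - 128.4 = -1184.5
Current account = (-2148.7) + (-746.9) + (-1184.5) = -4080.1
(Excluded from the current account — capital account: debt forgiveness received from foreign official creditors 198.1; financial account: sale of domestic government bonds to non-residents 1499.8.)

-4080.1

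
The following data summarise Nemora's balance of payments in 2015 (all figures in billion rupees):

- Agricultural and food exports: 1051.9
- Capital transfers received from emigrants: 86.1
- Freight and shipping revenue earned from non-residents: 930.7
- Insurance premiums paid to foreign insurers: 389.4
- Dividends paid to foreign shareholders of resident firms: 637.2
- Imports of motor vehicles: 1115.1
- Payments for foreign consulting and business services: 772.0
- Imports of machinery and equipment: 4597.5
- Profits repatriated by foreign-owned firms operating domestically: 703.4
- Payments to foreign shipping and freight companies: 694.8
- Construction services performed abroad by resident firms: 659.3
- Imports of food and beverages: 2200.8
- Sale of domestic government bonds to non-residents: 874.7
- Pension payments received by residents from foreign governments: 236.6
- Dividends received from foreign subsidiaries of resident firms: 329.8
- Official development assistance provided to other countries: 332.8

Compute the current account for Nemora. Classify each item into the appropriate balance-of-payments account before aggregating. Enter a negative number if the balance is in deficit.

Goods: -4597.5 - 1115.1 + 1051.9 - 2200.8 = -6861.5
Services: -694.8 + 659.3 - 772.0 + 930.7 - 389.4 = -266.2
Primary income: 329.8 - 637.2 - 703.4 = -1010.8
Secondary income: 236.6 - 332.8 = -96.2
Current account = (-6861.5) + (-266.2) + (-1010.8) + (-96.2) = -8234.7
(Excluded from the current account — capital account: capital transfers received from emigrants 86.1; financial account: sale of domestic government bonds to non-residents 874.7.)

-8234.7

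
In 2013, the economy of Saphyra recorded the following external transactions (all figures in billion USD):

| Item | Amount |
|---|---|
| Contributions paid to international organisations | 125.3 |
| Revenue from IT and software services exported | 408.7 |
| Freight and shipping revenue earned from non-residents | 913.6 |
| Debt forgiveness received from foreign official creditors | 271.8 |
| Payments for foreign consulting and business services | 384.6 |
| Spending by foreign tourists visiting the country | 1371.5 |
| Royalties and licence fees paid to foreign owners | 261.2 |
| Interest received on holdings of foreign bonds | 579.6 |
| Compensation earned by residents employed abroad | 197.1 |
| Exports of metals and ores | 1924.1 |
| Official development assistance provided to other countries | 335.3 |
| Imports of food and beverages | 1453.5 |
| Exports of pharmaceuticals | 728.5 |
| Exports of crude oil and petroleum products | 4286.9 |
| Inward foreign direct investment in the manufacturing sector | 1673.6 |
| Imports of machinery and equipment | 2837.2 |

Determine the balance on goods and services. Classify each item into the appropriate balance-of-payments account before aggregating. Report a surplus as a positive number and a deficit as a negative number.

4696.8

Goods: 728.5 - 1453.5 + 1924.1 - 2837.2 + 4286.9 = 2648.8
Services: 408.7 + 913.6 - 261.2 + 1371.5 - 384.6 = 2048.0
Trade balance = 2648.8 + 2048.0 = 4696.8
(Excluded from the trade balance — secondary income: contributions paid to international organisations 125.3, official development assistance provided to other countries 335.3; capital account: debt forgiveness received from foreign official creditors 271.8; primary income: interest received on holdings of foreign bonds 579.6, compensation earned by residents employed abroad 197.1; financial account: inward foreign direct investment in the manufacturing sector 1673.6.)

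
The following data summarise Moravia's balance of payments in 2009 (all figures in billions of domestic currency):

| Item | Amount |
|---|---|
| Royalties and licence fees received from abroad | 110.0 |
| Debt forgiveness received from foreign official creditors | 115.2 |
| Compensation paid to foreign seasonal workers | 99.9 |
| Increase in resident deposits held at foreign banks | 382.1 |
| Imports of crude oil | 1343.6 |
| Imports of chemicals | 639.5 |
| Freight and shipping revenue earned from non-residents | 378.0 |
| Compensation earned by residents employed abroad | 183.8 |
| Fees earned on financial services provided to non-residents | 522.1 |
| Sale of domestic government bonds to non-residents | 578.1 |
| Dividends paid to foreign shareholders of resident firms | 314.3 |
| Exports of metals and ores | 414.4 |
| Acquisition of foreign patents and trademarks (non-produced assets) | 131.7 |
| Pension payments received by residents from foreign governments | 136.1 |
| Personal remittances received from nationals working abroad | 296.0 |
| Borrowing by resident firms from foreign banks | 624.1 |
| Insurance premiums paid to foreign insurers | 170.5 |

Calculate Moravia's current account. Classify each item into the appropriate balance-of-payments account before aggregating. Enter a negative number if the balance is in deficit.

Goods: -639.5 - 1343.6 + 414.4 = -1568.7
Services: 522.1 + 378.0 - 170.5 + 110.0 = 839.6
Primary income: 183.8 - 314.3 - 99.9 = -230.4
Secondary income: 296.0 + 136.1 = 432.1
Current account = (-1568.7) + 839.6 + (-230.4) + 432.1 = -527.4
(Excluded from the current account — capital account: debt forgiveness received from foreign official creditors 115.2, acquisition of foreign patents and trademarks (non-produced assets) 131.7; financial account: increase in resident deposits held at foreign banks 382.1, sale of domestic government bonds to non-residents 578.1, borrowing by resident firms from foreign banks 624.1.)

-527.4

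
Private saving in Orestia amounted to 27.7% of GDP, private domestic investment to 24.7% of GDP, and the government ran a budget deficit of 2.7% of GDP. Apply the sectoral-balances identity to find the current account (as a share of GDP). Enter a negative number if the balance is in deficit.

0.3

By the sectoral-balances identity, CA = (S_private - I) + (T - G).
Private balance = 27.7 - 24.7 = 3.0
Government balance (T - G) = -2.7
CA = 3.0 + (-2.7) = 0.3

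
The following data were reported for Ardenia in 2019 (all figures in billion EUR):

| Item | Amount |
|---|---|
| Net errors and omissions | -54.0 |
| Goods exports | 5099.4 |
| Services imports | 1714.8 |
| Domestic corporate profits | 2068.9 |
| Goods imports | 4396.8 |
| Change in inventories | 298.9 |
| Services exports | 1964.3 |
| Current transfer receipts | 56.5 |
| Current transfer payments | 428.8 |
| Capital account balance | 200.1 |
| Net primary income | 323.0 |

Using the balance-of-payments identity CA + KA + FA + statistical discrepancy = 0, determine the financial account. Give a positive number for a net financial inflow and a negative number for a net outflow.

-1048.9

Goods balance = 5099.4 - 4396.8 = 702.6
Services balance = 1964.3 - 1714.8 = 249.5
Trade balance (goods + services) = 702.6 + 249.5 = 952.1
Net primary income = 323.0
Net secondary income = 56.5 - 428.8 = -372.3
Current account = 952.1 + 323.0 + (-372.3) = 902.8
Financial account = -(902.8 + 200.1 + (-54.0)) = -1048.9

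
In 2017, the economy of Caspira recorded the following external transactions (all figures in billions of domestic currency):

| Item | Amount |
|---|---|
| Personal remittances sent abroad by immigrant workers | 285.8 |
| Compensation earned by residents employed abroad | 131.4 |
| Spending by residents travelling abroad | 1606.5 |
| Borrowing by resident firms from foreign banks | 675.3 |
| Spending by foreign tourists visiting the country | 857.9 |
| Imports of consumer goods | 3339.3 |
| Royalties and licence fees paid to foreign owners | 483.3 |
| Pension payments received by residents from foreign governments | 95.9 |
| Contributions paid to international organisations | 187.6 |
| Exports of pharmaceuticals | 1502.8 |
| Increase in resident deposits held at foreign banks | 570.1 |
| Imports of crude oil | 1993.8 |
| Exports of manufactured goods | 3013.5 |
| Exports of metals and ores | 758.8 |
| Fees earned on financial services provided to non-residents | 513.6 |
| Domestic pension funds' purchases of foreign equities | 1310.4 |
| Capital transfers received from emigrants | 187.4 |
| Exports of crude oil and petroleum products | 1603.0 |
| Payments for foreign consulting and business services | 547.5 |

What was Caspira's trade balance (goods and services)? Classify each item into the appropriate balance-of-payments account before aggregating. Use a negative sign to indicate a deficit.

Goods: -1993.8 + 3013.5 - 3339.3 + 1603.0 + 758.8 + 1502.8 = 1545.0
Services: 513.6 - 483.3 - 1606.5 + 857.9 - 547.5 = -1265.8
Trade balance = 1545.0 + (-1265.8) = 279.2
(Excluded from the trade balance — secondary income: personal remittances sent abroad by immigrant workers 285.8, pension payments received by residents from foreign governments 95.9, contributions paid to international organisations 187.6; primary income: compensation earned by residents employed abroad 131.4; financial account: borrowing by resident firms from foreign banks 675.3, increase in resident deposits held at foreign banks 570.1, domestic pension funds' purchases of foreign equities 1310.4; capital account: capital transfers received from emigrants 187.4.)

279.2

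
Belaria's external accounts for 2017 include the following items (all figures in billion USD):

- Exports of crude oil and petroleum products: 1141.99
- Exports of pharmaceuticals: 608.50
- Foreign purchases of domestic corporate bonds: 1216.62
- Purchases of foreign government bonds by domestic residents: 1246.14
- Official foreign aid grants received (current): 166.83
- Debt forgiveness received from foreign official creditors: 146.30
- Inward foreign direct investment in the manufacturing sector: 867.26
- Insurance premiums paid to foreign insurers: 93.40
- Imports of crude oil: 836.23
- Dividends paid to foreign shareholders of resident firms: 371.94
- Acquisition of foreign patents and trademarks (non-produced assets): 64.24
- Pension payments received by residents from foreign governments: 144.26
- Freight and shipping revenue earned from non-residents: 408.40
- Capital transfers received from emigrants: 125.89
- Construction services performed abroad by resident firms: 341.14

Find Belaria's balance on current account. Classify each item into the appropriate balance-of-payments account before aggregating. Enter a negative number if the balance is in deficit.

1509.55

Goods: -836.23 + 1141.99 + 608.50 = 914.26
Services: 408.40 + 341.14 - 93.40 = 656.14
Primary income: -371.94
Secondary income: 166.83 + 144.26 = 311.09
Current account = 914.26 + 656.14 + (-371.94) + 311.09 = 1509.55
(Excluded from the current account — financial account: foreign purchases of domestic corporate bonds 1216.62, purchases of foreign government bonds by domestic residents 1246.14, inward foreign direct investment in the manufacturing sector 867.26; capital account: debt forgiveness received from foreign official creditors 146.30, acquisition of foreign patents and trademarks (non-produced assets) 64.24, capital transfers received from emigrants 125.89.)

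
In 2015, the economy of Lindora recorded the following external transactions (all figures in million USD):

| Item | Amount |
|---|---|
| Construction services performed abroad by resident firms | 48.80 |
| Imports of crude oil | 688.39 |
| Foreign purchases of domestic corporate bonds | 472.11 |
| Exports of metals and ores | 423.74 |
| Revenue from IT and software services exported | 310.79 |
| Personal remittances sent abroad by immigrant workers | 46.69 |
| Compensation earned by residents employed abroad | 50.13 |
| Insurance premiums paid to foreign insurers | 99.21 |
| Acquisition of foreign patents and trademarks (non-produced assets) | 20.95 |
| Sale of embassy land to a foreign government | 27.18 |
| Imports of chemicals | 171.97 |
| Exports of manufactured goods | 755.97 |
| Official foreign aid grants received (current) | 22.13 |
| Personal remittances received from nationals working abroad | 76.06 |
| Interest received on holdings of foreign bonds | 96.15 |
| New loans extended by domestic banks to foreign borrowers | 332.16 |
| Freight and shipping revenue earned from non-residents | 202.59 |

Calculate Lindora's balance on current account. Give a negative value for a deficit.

980.10

Goods: -688.39 - 171.97 + 755.97 + 423.74 = 319.35
Services: 48.80 + 202.59 - 99.21 + 310.79 = 462.97
Primary income: 96.15 + 50.13 = 146.28
Secondary income: 76.06 + 22.13 - 46.69 = 51.50
Current account = 319.35 + 462.97 + 146.28 + 51.50 = 980.10
(Excluded from the current account — financial account: foreign purchases of domestic corporate bonds 472.11, new loans extended by domestic banks to foreign borrowers 332.16; capital account: acquisition of foreign patents and trademarks (non-produced assets) 20.95, sale of embassy land to a foreign government 27.18.)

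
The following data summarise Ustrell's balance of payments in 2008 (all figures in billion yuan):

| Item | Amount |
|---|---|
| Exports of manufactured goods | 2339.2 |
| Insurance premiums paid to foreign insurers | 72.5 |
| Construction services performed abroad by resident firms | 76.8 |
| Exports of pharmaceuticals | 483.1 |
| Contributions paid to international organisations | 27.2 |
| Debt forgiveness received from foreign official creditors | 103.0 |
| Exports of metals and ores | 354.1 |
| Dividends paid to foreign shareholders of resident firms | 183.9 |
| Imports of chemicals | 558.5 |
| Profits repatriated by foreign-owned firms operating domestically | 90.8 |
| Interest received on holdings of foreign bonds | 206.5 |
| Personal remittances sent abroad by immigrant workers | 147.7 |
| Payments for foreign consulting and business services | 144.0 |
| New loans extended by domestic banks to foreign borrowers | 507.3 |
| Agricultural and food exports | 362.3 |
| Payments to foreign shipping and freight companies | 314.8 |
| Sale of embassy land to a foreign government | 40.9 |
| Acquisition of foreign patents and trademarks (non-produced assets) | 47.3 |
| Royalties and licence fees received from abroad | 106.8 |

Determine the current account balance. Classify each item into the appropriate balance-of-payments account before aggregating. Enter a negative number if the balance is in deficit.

2389.4

Goods: 2339.2 + 362.3 - 558.5 + 354.1 + 483.1 = 2980.2
Services: -72.5 + 76.8 + 106.8 - 144.0 - 314.8 = -347.7
Primary income: -90.8 - 183.9 + 206.5 = -68.2
Secondary income: -147.7 - 27.2 = -174.9
Current account = 2980.2 + (-347.7) + (-68.2) + (-174.9) = 2389.4
(Excluded from the current account — capital account: debt forgiveness received from foreign official creditors 103.0, sale of embassy land to a foreign government 40.9, acquisition of foreign patents and trademarks (non-produced assets) 47.3; financial account: new loans extended by domestic banks to foreign borrowers 507.3.)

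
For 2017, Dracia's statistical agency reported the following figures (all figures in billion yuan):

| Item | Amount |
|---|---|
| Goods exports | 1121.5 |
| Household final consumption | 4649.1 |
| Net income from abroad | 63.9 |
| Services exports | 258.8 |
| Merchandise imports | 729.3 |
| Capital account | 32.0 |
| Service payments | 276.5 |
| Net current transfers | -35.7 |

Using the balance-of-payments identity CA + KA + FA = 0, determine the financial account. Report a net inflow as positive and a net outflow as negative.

Goods balance = 1121.5 - 729.3 = 392.2
Services balance = 258.8 - 276.5 = -17.7
Trade balance (goods + services) = 392.2 + (-17.7) = 374.5
Net primary income = 63.9
Net secondary income = -35.7
Current account = 374.5 + 63.9 + (-35.7) = 402.7
Financial account = -(402.7 + 32.0) = -434.7

-434.7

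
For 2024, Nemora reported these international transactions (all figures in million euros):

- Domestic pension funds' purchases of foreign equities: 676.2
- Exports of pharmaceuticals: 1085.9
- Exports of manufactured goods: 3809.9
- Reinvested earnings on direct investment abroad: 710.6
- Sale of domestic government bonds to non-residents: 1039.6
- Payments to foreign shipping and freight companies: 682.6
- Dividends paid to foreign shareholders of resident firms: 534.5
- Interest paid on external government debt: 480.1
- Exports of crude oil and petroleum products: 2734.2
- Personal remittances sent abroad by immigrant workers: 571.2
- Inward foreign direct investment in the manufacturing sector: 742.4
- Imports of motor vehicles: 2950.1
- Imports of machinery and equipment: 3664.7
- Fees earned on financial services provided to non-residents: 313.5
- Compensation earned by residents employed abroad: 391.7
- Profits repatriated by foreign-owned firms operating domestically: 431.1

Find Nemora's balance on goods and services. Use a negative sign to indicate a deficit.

646.1

Goods: -3664.7 + 2734.2 + 3809.9 - 2950.1 + 1085.9 = 1015.2
Services: -682.6 + 313.5 = -369.1
Trade balance = 1015.2 + (-369.1) = 646.1
(Excluded from the trade balance — financial account: domestic pension funds' purchases of foreign equities 676.2, sale of domestic government bonds to non-residents 1039.6, inward foreign direct investment in the manufacturing sector 742.4; primary income: reinvested earnings on direct investment abroad 710.6, dividends paid to foreign shareholders of resident firms 534.5, interest paid on external government debt 480.1, compensation earned by residents employed abroad 391.7, profits repatriated by foreign-owned firms operating domestically 431.1; secondary income: personal remittances sent abroad by immigrant workers 571.2.)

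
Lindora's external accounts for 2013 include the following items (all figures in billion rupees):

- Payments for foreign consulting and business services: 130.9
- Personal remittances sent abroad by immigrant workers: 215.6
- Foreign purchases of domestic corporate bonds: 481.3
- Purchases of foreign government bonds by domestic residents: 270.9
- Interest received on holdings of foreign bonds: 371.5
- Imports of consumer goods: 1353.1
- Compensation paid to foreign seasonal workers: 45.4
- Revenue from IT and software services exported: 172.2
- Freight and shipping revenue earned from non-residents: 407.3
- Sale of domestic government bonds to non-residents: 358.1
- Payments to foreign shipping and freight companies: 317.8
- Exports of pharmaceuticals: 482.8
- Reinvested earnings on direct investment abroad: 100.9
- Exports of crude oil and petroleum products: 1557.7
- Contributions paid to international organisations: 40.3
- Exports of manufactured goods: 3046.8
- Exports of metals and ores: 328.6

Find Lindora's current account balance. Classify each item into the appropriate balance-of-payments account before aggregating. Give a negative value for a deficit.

4364.7

Goods: 328.6 + 482.8 + 3046.8 - 1353.1 + 1557.7 = 4062.8
Services: -130.9 + 172.2 + 407.3 - 317.8 = 130.8
Primary income: 100.9 + 371.5 - 45.4 = 427.0
Secondary income: -215.6 - 40.3 = -255.9
Current account = 4062.8 + 130.8 + 427.0 + (-255.9) = 4364.7
(Excluded from the current account — financial account: foreign purchases of domestic corporate bonds 481.3, purchases of foreign government bonds by domestic residents 270.9, sale of domestic government bonds to non-residents 358.1.)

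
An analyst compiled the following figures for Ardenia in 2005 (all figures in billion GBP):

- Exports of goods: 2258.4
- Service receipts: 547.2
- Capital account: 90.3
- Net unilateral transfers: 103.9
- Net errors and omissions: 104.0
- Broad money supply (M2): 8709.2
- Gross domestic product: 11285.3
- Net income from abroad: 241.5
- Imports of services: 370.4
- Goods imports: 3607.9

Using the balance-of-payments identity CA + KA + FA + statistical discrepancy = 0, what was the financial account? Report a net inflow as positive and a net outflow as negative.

633.0

Goods balance = 2258.4 - 3607.9 = -1349.5
Services balance = 547.2 - 370.4 = 176.8
Trade balance (goods + services) = -1349.5 + 176.8 = -1172.7
Net primary income = 241.5
Net secondary income = 103.9
Current account = -1172.7 + 241.5 + 103.9 = -827.3
Financial account = -(-827.3 + 90.3 + 104.0) = 633.0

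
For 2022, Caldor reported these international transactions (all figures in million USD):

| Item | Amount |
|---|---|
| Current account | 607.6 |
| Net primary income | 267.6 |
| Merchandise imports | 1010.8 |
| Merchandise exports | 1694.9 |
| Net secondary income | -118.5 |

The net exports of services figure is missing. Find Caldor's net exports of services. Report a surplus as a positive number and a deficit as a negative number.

Current account = goods balance + services balance + net primary income + net secondary income
Sum of the known components = 833.2
Net exports of services = CA - (known components) = 607.6 - 833.2 = -225.6

-225.6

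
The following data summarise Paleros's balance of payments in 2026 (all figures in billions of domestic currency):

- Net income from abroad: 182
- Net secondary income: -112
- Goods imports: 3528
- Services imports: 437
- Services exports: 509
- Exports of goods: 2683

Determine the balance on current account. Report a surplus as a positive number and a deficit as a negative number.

-703

Goods balance = 2683 - 3528 = -845
Services balance = 509 - 437 = 72
Trade balance (goods + services) = -845 + 72 = -773
Net primary income = 182
Net secondary income = -112
Current account = -773 + 182 + (-112) = -703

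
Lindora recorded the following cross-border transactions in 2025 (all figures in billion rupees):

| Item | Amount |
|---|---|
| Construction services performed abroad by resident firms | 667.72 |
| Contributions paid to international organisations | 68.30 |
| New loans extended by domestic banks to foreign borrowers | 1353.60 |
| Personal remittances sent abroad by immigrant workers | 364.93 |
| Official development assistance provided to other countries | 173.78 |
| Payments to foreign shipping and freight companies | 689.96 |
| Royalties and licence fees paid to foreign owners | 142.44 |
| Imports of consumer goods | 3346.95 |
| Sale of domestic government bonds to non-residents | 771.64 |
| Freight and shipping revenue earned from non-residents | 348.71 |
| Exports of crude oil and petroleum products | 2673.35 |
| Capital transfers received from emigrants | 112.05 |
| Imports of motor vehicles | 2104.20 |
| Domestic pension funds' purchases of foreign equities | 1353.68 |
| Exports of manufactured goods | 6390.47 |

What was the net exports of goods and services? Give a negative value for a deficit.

Goods: 2673.35 - 2104.20 + 6390.47 - 3346.95 = 3612.67
Services: 348.71 - 689.96 + 667.72 - 142.44 = 184.03
Trade balance = 3612.67 + 184.03 = 3796.70
(Excluded from the trade balance — secondary income: contributions paid to international organisations 68.30, personal remittances sent abroad by immigrant workers 364.93, official development assistance provided to other countries 173.78; financial account: new loans extended by domestic banks to foreign borrowers 1353.60, sale of domestic government bonds to non-residents 771.64, domestic pension funds' purchases of foreign equities 1353.68; capital account: capital transfers received from emigrants 112.05.)

3796.70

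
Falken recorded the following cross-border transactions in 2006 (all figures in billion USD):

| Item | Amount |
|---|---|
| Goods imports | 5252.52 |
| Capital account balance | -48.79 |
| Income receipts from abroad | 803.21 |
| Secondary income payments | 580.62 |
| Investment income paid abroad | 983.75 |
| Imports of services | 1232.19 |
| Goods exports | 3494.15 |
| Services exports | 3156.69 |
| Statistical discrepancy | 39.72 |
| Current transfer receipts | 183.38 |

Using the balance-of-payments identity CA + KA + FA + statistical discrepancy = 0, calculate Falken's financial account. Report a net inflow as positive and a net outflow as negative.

420.72

Goods balance = 3494.15 - 5252.52 = -1758.37
Services balance = 3156.69 - 1232.19 = 1924.50
Trade balance (goods + services) = -1758.37 + 1924.50 = 166.13
Net primary income = 803.21 - 983.75 = -180.54
Net secondary income = 183.38 - 580.62 = -397.24
Current account = 166.13 + (-180.54) + (-397.24) = -411.65
Financial account = -(-411.65 + (-48.79) + 39.72) = 420.72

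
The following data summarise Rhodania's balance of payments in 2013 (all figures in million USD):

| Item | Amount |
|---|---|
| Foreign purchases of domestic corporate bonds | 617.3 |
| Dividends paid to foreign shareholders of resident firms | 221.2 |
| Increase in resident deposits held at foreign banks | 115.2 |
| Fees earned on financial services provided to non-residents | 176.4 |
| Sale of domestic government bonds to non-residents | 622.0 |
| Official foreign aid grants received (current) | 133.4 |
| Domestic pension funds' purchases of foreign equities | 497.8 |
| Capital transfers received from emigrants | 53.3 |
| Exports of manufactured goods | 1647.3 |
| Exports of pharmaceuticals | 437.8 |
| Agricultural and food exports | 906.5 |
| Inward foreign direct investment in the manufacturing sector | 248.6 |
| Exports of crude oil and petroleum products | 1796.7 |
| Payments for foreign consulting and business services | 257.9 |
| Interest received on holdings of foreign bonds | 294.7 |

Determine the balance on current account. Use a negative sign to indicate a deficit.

Goods: 437.8 + 1647.3 + 906.5 + 1796.7 = 4788.3
Services: -257.9 + 176.4 = -81.5
Primary income: -221.2 + 294.7 = 73.5
Secondary income: 133.4
Current account = 4788.3 + (-81.5) + 73.5 + 133.4 = 4913.7
(Excluded from the current account — financial account: foreign purchases of domestic corporate bonds 617.3, increase in resident deposits held at foreign banks 115.2, sale of domestic government bonds to non-residents 622.0, domestic pension funds' purchases of foreign equities 497.8, inward foreign direct investment in the manufacturing sector 248.6; capital account: capital transfers received from emigrants 53.3.)

4913.7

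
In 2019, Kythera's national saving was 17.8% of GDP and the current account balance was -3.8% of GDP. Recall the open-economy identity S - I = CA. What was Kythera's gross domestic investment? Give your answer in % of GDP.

I = S - CA = 17.8 - (-3.8) = 21.6

21.6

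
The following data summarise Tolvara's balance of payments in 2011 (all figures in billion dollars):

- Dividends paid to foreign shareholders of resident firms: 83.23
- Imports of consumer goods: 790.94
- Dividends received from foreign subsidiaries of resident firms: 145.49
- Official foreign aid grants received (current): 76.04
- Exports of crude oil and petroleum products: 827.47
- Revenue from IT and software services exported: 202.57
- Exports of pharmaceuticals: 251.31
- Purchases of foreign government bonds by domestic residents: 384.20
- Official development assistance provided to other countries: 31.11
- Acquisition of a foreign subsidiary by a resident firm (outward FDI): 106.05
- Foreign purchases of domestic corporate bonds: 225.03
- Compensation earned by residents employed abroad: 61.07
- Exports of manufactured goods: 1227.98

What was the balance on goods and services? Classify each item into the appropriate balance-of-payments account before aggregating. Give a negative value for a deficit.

Goods: 827.47 - 790.94 + 251.31 + 1227.98 = 1515.82
Services: 202.57
Trade balance = 1515.82 + 202.57 = 1718.39
(Excluded from the trade balance — primary income: dividends paid to foreign shareholders of resident firms 83.23, dividends received from foreign subsidiaries of resident firms 145.49, compensation earned by residents employed abroad 61.07; secondary income: official foreign aid grants received (current) 76.04, official development assistance provided to other countries 31.11; financial account: purchases of foreign government bonds by domestic residents 384.20, acquisition of a foreign subsidiary by a resident firm (outward FDI) 106.05, foreign purchases of domestic corporate bonds 225.03.)

1718.39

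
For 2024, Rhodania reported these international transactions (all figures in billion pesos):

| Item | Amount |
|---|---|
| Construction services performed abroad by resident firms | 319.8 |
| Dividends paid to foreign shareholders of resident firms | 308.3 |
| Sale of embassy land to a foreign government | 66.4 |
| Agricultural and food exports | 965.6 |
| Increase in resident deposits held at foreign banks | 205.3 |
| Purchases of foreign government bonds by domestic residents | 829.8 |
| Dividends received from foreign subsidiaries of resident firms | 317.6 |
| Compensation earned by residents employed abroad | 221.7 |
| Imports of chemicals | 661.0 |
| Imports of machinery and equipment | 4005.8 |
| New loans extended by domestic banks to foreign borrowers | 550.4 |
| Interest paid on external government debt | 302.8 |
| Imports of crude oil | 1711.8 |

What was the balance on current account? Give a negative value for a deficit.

-5165.0

Goods: 965.6 - 1711.8 - 661.0 - 4005.8 = -5413.0
Services: 319.8
Primary income: -302.8 + 317.6 + 221.7 - 308.3 = -71.8
Current account = (-5413.0) + 319.8 + (-71.8) = -5165.0
(Excluded from the current account — capital account: sale of embassy land to a foreign government 66.4; financial account: increase in resident deposits held at foreign banks 205.3, purchases of foreign government bonds by domestic residents 829.8, new loans extended by domestic banks to foreign borrowers 550.4.)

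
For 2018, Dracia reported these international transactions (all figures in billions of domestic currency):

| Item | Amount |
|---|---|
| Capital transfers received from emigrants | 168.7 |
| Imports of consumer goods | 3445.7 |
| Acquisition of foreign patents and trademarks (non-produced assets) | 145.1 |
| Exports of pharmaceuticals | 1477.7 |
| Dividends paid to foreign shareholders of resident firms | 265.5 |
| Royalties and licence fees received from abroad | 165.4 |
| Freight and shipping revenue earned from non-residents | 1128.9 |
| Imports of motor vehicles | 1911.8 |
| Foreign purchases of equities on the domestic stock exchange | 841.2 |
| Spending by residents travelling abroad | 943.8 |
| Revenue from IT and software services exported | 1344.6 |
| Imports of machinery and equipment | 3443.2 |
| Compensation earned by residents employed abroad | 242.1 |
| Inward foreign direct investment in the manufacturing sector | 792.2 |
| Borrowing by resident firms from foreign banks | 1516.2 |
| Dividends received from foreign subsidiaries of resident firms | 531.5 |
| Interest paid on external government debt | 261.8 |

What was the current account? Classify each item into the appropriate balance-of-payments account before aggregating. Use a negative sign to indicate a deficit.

-5381.6

Goods: -1911.8 - 3443.2 + 1477.7 - 3445.7 = -7323.0
Services: 1344.6 + 1128.9 + 165.4 - 943.8 = 1695.1
Primary income: 531.5 - 265.5 - 261.8 + 242.1 = 246.3
Current account = (-7323.0) + 1695.1 + 246.3 = -5381.6
(Excluded from the current account — capital account: capital transfers received from emigrants 168.7, acquisition of foreign patents and trademarks (non-produced assets) 145.1; financial account: foreign purchases of equities on the domestic stock exchange 841.2, inward foreign direct investment in the manufacturing sector 792.2, borrowing by resident firms from foreign banks 1516.2.)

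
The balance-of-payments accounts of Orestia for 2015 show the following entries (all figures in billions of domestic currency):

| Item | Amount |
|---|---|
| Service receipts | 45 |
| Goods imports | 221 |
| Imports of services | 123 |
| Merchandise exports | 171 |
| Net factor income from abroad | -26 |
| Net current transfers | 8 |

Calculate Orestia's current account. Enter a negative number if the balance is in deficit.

Goods balance = 171 - 221 = -50
Services balance = 45 - 123 = -78
Trade balance (goods + services) = -50 + (-78) = -128
Net primary income = -26
Net secondary income = 8
Current account = -128 + (-26) + 8 = -146

-146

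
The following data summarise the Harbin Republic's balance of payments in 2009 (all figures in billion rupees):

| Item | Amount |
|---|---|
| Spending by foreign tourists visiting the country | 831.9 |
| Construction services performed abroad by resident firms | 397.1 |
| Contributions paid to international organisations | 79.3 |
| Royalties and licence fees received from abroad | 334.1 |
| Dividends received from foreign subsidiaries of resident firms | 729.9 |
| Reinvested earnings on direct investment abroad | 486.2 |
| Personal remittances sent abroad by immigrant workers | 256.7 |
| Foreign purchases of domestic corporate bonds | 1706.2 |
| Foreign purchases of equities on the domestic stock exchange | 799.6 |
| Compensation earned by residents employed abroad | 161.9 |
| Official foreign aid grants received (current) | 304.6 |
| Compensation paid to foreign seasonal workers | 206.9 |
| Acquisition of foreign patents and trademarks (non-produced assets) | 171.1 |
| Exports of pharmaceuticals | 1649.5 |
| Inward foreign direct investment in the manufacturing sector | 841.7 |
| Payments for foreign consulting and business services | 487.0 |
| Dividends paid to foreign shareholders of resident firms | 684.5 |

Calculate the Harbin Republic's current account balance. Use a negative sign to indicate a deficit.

Goods: 1649.5
Services: 831.9 - 487.0 + 397.1 + 334.1 = 1076.1
Primary income: -206.9 - 684.5 + 161.9 + 729.9 + 486.2 = 486.6
Secondary income: -256.7 + 304.6 - 79.3 = -31.4
Current account = 1649.5 + 1076.1 + 486.6 + (-31.4) = 3180.8
(Excluded from the current account — financial account: foreign purchases of domestic corporate bonds 1706.2, foreign purchases of equities on the domestic stock exchange 799.6, inward foreign direct investment in the manufacturing sector 841.7; capital account: acquisition of foreign patents and trademarks (non-produced assets) 171.1.)

3180.8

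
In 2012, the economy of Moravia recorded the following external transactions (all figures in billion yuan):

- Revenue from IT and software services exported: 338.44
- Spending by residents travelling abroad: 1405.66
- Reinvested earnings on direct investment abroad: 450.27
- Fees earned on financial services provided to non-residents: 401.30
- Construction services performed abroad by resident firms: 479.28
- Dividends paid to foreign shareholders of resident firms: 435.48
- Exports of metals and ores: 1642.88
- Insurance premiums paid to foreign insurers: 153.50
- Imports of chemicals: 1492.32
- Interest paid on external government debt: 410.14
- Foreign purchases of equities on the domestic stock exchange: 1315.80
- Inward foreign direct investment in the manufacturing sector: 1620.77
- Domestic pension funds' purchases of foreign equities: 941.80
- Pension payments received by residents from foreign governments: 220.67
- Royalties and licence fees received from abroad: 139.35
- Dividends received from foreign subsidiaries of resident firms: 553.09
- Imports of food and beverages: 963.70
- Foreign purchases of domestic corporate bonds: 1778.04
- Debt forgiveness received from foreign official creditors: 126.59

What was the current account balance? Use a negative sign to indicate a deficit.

-635.52

Goods: -1492.32 + 1642.88 - 963.70 = -813.14
Services: 479.28 + 401.30 - 153.50 + 139.35 + 338.44 - 1405.66 = -200.79
Primary income: 553.09 - 410.14 + 450.27 - 435.48 = 157.74
Secondary income: 220.67
Current account = (-813.14) + (-200.79) + 157.74 + 220.67 = -635.52
(Excluded from the current account — financial account: foreign purchases of equities on the domestic stock exchange 1315.80, inward foreign direct investment in the manufacturing sector 1620.77, domestic pension funds' purchases of foreign equities 941.80, foreign purchases of domestic corporate bonds 1778.04; capital account: debt forgiveness received from foreign official creditors 126.59.)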